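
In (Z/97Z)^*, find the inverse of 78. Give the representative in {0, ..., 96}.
78^(−1) ≡ 51 (mod 97)

Apply the extended Euclidean algorithm to (97, 78), tracking rows (r, s, t) with s·97 + t·78 = r. Each division r_prev = q·r_cur + r_new produces the new row as (previous row) − q·(current row):
  row A: (97, 1, 0)   [1·97 + 0·78 = 97]
  row B: (78, 0, 1)   [0·97 + 1·78 = 78]
  97 = 1·78 + 19   → row C = row A − 1·row B = (19, 1, −1)   [check: 1·97 − 1·78 = 19]
  78 = 4·19 + 2   → row D = row B − 4·row C = (2, −4, 5)   [check: −4·97 + 5·78 = 2]
  19 = 9·2 + 1   → row E = row C − 9·row D = (1, 37, −46)   [check: 37·97 − 46·78 = 1]
  2 = 2·1 + 0   → remainder 0, stop. gcd = 1 (last nonzero row E).
The gcd is 1, so 78 is invertible mod 97. The last nonzero row gives 37·97 − 46·78 = 1, so t = −46. So 78^(−1) ≡ −46 ≡ 51 (mod 97). Verify: 78 · 51 = 3978 ≡ 1 (mod 97). ✓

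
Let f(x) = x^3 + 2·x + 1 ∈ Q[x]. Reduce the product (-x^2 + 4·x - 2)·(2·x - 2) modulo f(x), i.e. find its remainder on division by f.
First multiply in Q[x] without reducing: a · b = -2·x^3 + 10·x^2 - 12·x + 4. Now divide by f(x) = x^3 + 2·x + 1, eliminating the leading term at each step:
  leading term -2·x^3: subtract (-2)·f(x) = -2·x^3 - 4·x - 2, leaving 10·x^2 - 8·x + 6
The degree is now < 3, so this is the remainder. Hence a · b ≡ 10·x^2 - 8·x + 6 in Q[x]/(f).

Final answer: a · b ≡ 10·x^2 - 8·x + 6 (mod f(x))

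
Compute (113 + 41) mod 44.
22

Reduce the summands first: 113 ≡ 25 (mod 44), so 113 + 41 ≡ 25 + 41 (mod 44). 25 + 41 = 66; 66 = 1·44 + 22, so (113 + 41) mod 44 = 22.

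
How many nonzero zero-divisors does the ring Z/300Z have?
Z/300Z has 219 nonzero zero-divisors

In Z/300Z each nonzero element is either a unit (gcd with 300 is 1) or a zero-divisor (gcd > 1). The number of units is φ(300): factorise 300 = 2^2 · 3 · 5^2, so φ(300) = (2^2 − 2^1) · (3 − 1) · (5^2 − 5^1) = 2 · 2 · 20 = 80. The nonzero elements number 300 − 1 = 299. Hence the nonzero zero-divisors number 299 − 80 = 219.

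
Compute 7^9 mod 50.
7

Use repeated squaring. Binary(9) = 1001. Walk through the bits of the exponent 9 left-to-right: at each bit after the leading one, square the running value, then multiply by 7 if the bit is 1 (always reducing mod 50):
  bit 1 = 1 (leading): start with 7.
  bit 2 = 0: square 7^2 = 49 (mod 50).
  bit 3 = 0: square 49^2 = 2401 ≡ 1 (mod 50).
  bit 4 = 1: square 1^2 = 1; bit is 1, so multiply 1·7 = 7 (mod 50).
Final value: 7^9 ≡ 7 (mod 50).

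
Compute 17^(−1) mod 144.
Apply the extended Euclidean algorithm to (144, 17), tracking rows (r, s, t) with s·144 + t·17 = r. Each division r_prev = q·r_cur + r_new produces the new row as (previous row) − q·(current row):
  row A: (144, 1, 0)   [1·144 + 0·17 = 144]
  row B: (17, 0, 1)   [0·144 + 1·17 = 17]
  144 = 8·17 + 8   → row C = row A − 8·row B = (8, 1, −8)   [check: 1·144 − 8·17 = 8]
  17 = 2·8 + 1   → row D = row B − 2·row C = (1, −2, 17)   [check: −2·144 + 17·17 = 1]
  8 = 8·1 + 0   → remainder 0, stop. gcd = 1 (last nonzero row D).
The gcd is 1, so 17 is invertible mod 144. The last nonzero row gives −2·144 + 17·17 = 1, so t = 17. So 17^(−1) ≡ 17 (mod 144). Verify: 17 · 17 = 289 ≡ 1 (mod 144). ✓

Final answer: 17^(−1) ≡ 17 (mod 144)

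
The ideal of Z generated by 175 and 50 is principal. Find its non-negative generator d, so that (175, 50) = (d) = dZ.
(175, 50) = (25); d = 25

In the PID Z, (a, b) is generated by gcd(a, b). Compute gcd(175, 50) with the extended Euclidean algorithm, tracking rows (r, s, t) with s·175 + t·50 = r:
  row A: (175, 1, 0)   [1·175 + 0·50 = 175]
  row B: (50, 0, 1)   [0·175 + 1·50 = 50]
  175 = 3·50 + 25   → row C = row A − 3·row B = (25, 1, −3)   [check: 1·175 − 3·50 = 25]
  50 = 2·25 + 0   → remainder 0, stop. gcd = 25 (last nonzero row C).
So gcd(175, 50) = 25, with Bézout identity 1·175 − 3·50 = 25. Containment (⊇): the Bézout identity exhibits 25 as an element of (175, 50), giving (25) ⊆ (175, 50). Containment (⊆): since 25 | 175 and 25 | 50 (175 = 25·7, 50 = 25·2), every Z-linear combination of 175 and 50 is divisible by 25, so (175, 50) ⊆ (25). Therefore (175, 50) = (25), d = 25.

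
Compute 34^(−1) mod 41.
Apply the extended Euclidean algorithm to (41, 34), tracking rows (r, s, t) with s·41 + t·34 = r. Each division r_prev = q·r_cur + r_new produces the new row as (previous row) − q·(current row):
  row A: (41, 1, 0)   [1·41 + 0·34 = 41]
  row B: (34, 0, 1)   [0·41 + 1·34 = 34]
  41 = 1·34 + 7   → row C = row A − 1·row B = (7, 1, −1)   [check: 1·41 − 1·34 = 7]
  34 = 4·7 + 6   → row D = row B − 4·row C = (6, −4, 5)   [check: −4·41 + 5·34 = 6]
  7 = 1·6 + 1   → row E = row C − 1·row D = (1, 5, −6)   [check: 5·41 − 6·34 = 1]
  6 = 6·1 + 0   → remainder 0, stop. gcd = 1 (last nonzero row E).
The gcd is 1, so 34 is invertible mod 41. The last nonzero row gives 5·41 − 6·34 = 1, so t = −6. So 34^(−1) ≡ −6 ≡ 35 (mod 41). Verify: 34 · 35 = 1190 ≡ 1 (mod 41). ✓

Final answer: 34^(−1) ≡ 35 (mod 41)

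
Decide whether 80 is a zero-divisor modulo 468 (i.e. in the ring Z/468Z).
gcd(80, 468) = 4 > 1, so 80 is not a unit in Z/468Z. In Z/nZ every nonzero non-unit is a zero-divisor: explicitly, take b = 468/gcd = 117 ≠ 0 (mod 468); then 80·117 = 9360 = 20·468, i.e. 80·117 ≡ 0 (mod 468). So 80 is a zero-divisor.

Final answer: YES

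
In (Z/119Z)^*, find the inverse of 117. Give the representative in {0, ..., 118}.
Apply the extended Euclidean algorithm to (119, 117), tracking rows (r, s, t) with s·119 + t·117 = r. Each division r_prev = q·r_cur + r_new produces the new row as (previous row) − q·(current row):
  row A: (119, 1, 0)   [1·119 + 0·117 = 119]
  row B: (117, 0, 1)   [0·119 + 1·117 = 117]
  119 = 1·117 + 2   → row C = row A − 1·row B = (2, 1, −1)   [check: 1·119 − 1·117 = 2]
  117 = 58·2 + 1   → row D = row B − 58·row C = (1, −58, 59)   [check: −58·119 + 59·117 = 1]
  2 = 2·1 + 0   → remainder 0, stop. gcd = 1 (last nonzero row D).
The gcd is 1, so 117 is invertible mod 119. The last nonzero row gives −58·119 + 59·117 = 1, so t = 59. So 117^(−1) ≡ 59 (mod 119). Verify: 117 · 59 = 6903 ≡ 1 (mod 119). ✓

Final answer: 117^(−1) ≡ 59 (mod 119)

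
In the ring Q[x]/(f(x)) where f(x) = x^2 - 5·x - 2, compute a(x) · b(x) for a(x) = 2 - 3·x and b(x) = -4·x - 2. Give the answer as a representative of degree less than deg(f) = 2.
a · b ≡ 58·x + 20 (mod f(x))

First multiply in Q[x] without reducing: a · b = 12·x^2 - 2·x - 4. Now divide by f(x) = x^2 - 5·x - 2, eliminating the leading term at each step:
  leading term 12·x^2: subtract (12)·f(x) = 12·x^2 - 60·x - 24, leaving 58·x + 20
The degree is now < 2, so this is the remainder. Hence a · b ≡ 58·x + 20 in Q[x]/(f).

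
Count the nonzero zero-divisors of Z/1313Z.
Z/1313Z has 112 nonzero zero-divisors

In Z/1313Z each nonzero element is either a unit (gcd with 1313 is 1) or a zero-divisor (gcd > 1). The number of units is φ(1313): factorise 1313 = 13 · 101, so φ(1313) = (13 − 1) · (101 − 1) = 12 · 100 = 1200. The nonzero elements number 1313 − 1 = 1312. Hence the nonzero zero-divisors number 1312 − 1200 = 112.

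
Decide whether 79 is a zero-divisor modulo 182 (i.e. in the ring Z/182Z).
gcd(79, 182) = 1, so 79 is a unit in Z/182Z (it has a multiplicative inverse). A unit cannot be a zero-divisor: if 79·b ≡ 0 then multiplying both sides by 79^(−1) gives b ≡ 0. So 79 is not a zero-divisor.

Final answer: NO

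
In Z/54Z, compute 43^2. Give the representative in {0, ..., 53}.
13

Use repeated squaring. Binary(2) = 10. Walk through the bits of the exponent 2 left-to-right: at each bit after the leading one, square the running value, then multiply by 43 if the bit is 1 (always reducing mod 54):
  bit 1 = 1 (leading): start with 43.
  bit 2 = 0: square 43^2 = 1849 ≡ 13 (mod 54).
Final value: 43^2 ≡ 13 (mod 54).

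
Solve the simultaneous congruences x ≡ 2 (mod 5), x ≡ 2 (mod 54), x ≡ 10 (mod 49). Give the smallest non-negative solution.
The moduli 5, 54, 49 are pairwise coprime, so by the CRT there is a unique solution mod 5·54·49 = 13230.
Solve by successive substitution. Start with x ≡ 2 (mod 5).
  Combine with x ≡ 2 (mod 54): write x = 2 + 5·t and require 2 + 5·t ≡ 2 (mod 54), i.e. 5·t ≡ 2 − 2 ≡ 0 (mod 54). Since 5^(−1) ≡ 11 (mod 54), t ≡ 11·0 ≡ 0 (mod 54). So x ≡ 2 + 5·0 = 2 (mod 270).
  Combine with x ≡ 10 (mod 49): write x = 2 + 270·t and require 2 + 270·t ≡ 10 (mod 49), i.e. 270·t ≡ 10 − 2 ≡ 8 (mod 49). Since 270^(−1) ≡ 2 (mod 49) (270 ≡ 25 (mod 49)), t ≡ 2·8 ≡ 16 (mod 49). So x ≡ 2 + 270·16 = 4322 (mod 13230).
Unique solution in [0, 13230): x = 4322.

Final answer: x ≡ 4322 (mod 13230); the representative in [0, 13230) is 4322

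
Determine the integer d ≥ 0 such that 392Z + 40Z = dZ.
(392, 40) = (8); d = 8

In the PID Z, (a, b) is generated by gcd(a, b). Compute gcd(392, 40) with the extended Euclidean algorithm, tracking rows (r, s, t) with s·392 + t·40 = r:
  row A: (392, 1, 0)   [1·392 + 0·40 = 392]
  row B: (40, 0, 1)   [0·392 + 1·40 = 40]
  392 = 9·40 + 32   → row C = row A − 9·row B = (32, 1, −9)   [check: 1·392 − 9·40 = 32]
  40 = 1·32 + 8   → row D = row B − 1·row C = (8, −1, 10)   [check: −1·392 + 10·40 = 8]
  32 = 4·8 + 0   → remainder 0, stop. gcd = 8 (last nonzero row D).
So gcd(392, 40) = 8, with Bézout identity −1·392 + 10·40 = 8. Containment (⊇): the Bézout identity exhibits 8 as an element of (392, 40), giving (8) ⊆ (392, 40). Containment (⊆): since 8 | 392 and 8 | 40 (392 = 8·49, 40 = 8·5), every Z-linear combination of 392 and 40 is divisible by 8, so (392, 40) ⊆ (8). Therefore (392, 40) = (8), d = 8.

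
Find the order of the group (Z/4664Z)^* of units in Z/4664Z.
(Z/4664Z)^* consists of the classes a with gcd(a, 4664) = 1, so its order is φ(4664). φ is multiplicative, with φ(p^e) = p^e − p^(e−1). Factorise 4664 = 2^3 · 11 · 53. Then
  φ(4664) = (2^3 − 2^2) · (11 − 1) · (53 − 1) = 4 · 10 · 52 = 2080.
Thus |(Z/4664Z)^*| = 2080.

Final answer: |(Z/4664Z)^*| = 2080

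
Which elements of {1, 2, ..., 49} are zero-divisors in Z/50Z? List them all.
nonzero zero-divisors of Z/50Z = {2, 4, 5, 6, 8, 10, 12, 14, 15, 16, 18, 20, 22, 24, 25, 26, 28, 30, 32, 34, 35, 36, 38, 40, 42, 44, 45, 46, 48}

An element a ∈ Z/50Z (with a ≠ 0) is a zero-divisor iff gcd(a, 50) > 1 (because a is a unit precisely when gcd(a, n) = 1, and in Z/nZ every nonzero, non-unit element is a zero-divisor). Scan a = 1, ..., 49 and keep those with gcd(a, 50) > 1:
  gcd(2, 50) = 2, gcd(4, 50) = 2, gcd(5, 50) = 5, gcd(6, 50) = 2, gcd(8, 50) = 2, gcd(10, 50) = 10, gcd(12, 50) = 2, gcd(14, 50) = 2, gcd(15, 50) = 5, gcd(16, 50) = 2, gcd(18, 50) = 2, gcd(20, 50) = 10, gcd(22, 50) = 2, gcd(24, 50) = 2, gcd(25, 50) = 25, gcd(26, 50) = 2, gcd(28, 50) = 2, gcd(30, 50) = 10, gcd(32, 50) = 2, gcd(34, 50) = 2, gcd(35, 50) = 5, gcd(36, 50) = 2, gcd(38, 50) = 2, gcd(40, 50) = 10, gcd(42, 50) = 2, gcd(44, 50) = 2, gcd(45, 50) = 5, gcd(46, 50) = 2, gcd(48, 50) = 2.
All other a ∈ {1, ..., 49} have gcd(a, 50) = 1 and are units. So the nonzero zero-divisors are exactly the 29 values of a appearing in this scan.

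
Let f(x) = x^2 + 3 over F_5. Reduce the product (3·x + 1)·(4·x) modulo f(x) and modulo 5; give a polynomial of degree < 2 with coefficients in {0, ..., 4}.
a · b ≡ 4·x + 4 (mod f(x))

Multiply as integer polynomials: a · b = 12·x^2 + 4·x. Reducing coefficients mod 5: a · b ≡ 2·x^2 + 4·x. Now divide by f(x) = x^2 + 3 in F_5[x], eliminating the leading term at each step:
  leading term 2·x^2: subtract (2)·f(x) = 2·x^2 + 1, leaving 4·x + 4 (coefficients mod 5)
The degree is now < 2, so this is the remainder. Hence a · b ≡ 4·x + 4 in F_5[x]/(f).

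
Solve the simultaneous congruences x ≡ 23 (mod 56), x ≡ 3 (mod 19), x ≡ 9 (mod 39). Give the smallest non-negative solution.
The moduli 56, 19, 39 are pairwise coprime, so by the CRT there is a unique solution mod 56·19·39 = 41496.
Solve by successive substitution. Start with x ≡ 23 (mod 56).
  Combine with x ≡ 3 (mod 19): write x = 23 + 56·t and require 23 + 56·t ≡ 3 (mod 19), i.e. 56·t ≡ 3 − 23 ≡ 18 (mod 19). Since 56^(−1) ≡ 18 (mod 19) (56 ≡ 18 (mod 19)), t ≡ 18·18 ≡ 1 (mod 19). So x ≡ 23 + 56·1 = 79 (mod 1064).
  Combine with x ≡ 9 (mod 39): write x = 79 + 1064·t and require 79 + 1064·t ≡ 9 (mod 39), i.e. 1064·t ≡ 9 − 79 ≡ 8 (mod 39). Since 1064^(−1) ≡ 32 (mod 39) (1064 ≡ 11 (mod 39)), t ≡ 32·8 ≡ 22 (mod 39). So x ≡ 79 + 1064·22 = 23487 (mod 41496).
Unique solution in [0, 41496): x = 23487.

Final answer: x ≡ 23487 (mod 41496); the representative in [0, 41496) is 23487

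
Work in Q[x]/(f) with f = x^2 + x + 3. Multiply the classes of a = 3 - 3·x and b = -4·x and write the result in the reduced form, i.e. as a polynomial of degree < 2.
First multiply in Q[x] without reducing: a · b = 12·x^2 - 12·x. Now divide by f(x) = x^2 + x + 3, eliminating the leading term at each step:
  leading term 12·x^2: subtract (12)·f(x) = 12·x^2 + 12·x + 36, leaving -24·x - 36
The degree is now < 2, so this is the remainder. Hence a · b ≡ -24·x - 36 in Q[x]/(f).

Final answer: a · b ≡ -24·x - 36 (mod f(x))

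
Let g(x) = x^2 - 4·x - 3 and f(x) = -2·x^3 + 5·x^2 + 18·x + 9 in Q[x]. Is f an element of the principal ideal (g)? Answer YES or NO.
YES

In Q[x] the ideal (g) consists of all multiples of g, so f ∈ (g) iff g | f, i.e. iff the remainder of f on division by g is 0. Divide f by g (g is monic, so eliminate the leading term of the running remainder at each step):
  leading term -2·x^3: subtract (-2·x)·g(x) = -2·x^3 + 8·x^2 + 6·x, leaving -3·x^2 + 12·x + 9
  leading term -3·x^2: subtract (-3)·g(x) = -3·x^2 + 12·x + 9, leaving 0
The remainder is 0, so f(x) = g(x) · h(x) with h(x) = -2·x - 3. Hence g | f, i.e. f ∈ (g).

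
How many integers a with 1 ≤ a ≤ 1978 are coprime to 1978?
924

The number of a ∈ {1, ..., 1978} with gcd(a, 1978) = 1 is by definition Euler's totient φ(1978). φ is multiplicative, with φ(p^e) = p^e − p^(e−1). Factorise 1978 = 2 · 23 · 43. Then
  φ(1978) = (2 − 1) · (23 − 1) · (43 − 1) = 1 · 22 · 42 = 924.
So there are 924 such integers.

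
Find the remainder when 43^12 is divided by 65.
1

Use repeated squaring. Binary(12) = 1100. Walk through the bits of the exponent 12 left-to-right: at each bit after the leading one, square the running value, then multiply by 43 if the bit is 1 (always reducing mod 65):
  bit 1 = 1 (leading): start with 43.
  bit 2 = 1: square 43^2 = 1849 ≡ 29; bit is 1, so multiply 29·43 = 1247 ≡ 12 (mod 65).
  bit 3 = 0: square 12^2 = 144 ≡ 14 (mod 65).
  bit 4 = 0: square 14^2 = 196 ≡ 1 (mod 65).
Final value: 43^12 ≡ 1 (mod 65).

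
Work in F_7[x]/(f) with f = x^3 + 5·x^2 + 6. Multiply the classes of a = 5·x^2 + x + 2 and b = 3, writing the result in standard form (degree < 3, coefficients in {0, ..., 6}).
a · b ≡ x^2 + 3·x + 6 (mod f(x))

Multiply as integer polynomials: a · b = 15·x^2 + 3·x + 6. Reducing coefficients mod 7: a · b ≡ x^2 + 3·x + 6. This already has degree < 3, so no reduction by f is needed. Hence a · b ≡ x^2 + 3·x + 6 in F_7[x]/(f).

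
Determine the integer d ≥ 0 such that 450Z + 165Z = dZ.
(450, 165) = (15); d = 15

In the PID Z, (a, b) is generated by gcd(a, b). Compute gcd(450, 165) with the extended Euclidean algorithm, tracking rows (r, s, t) with s·450 + t·165 = r:
  row A: (450, 1, 0)   [1·450 + 0·165 = 450]
  row B: (165, 0, 1)   [0·450 + 1·165 = 165]
  450 = 2·165 + 120   → row C = row A − 2·row B = (120, 1, −2)   [check: 1·450 − 2·165 = 120]
  165 = 1·120 + 45   → row D = row B − 1·row C = (45, −1, 3)   [check: −1·450 + 3·165 = 45]
  120 = 2·45 + 30   → row E = row C − 2·row D = (30, 3, −8)   [check: 3·450 − 8·165 = 30]
  45 = 1·30 + 15   → row F = row D − 1·row E = (15, −4, 11)   [check: −4·450 + 11·165 = 15]
  30 = 2·15 + 0   → remainder 0, stop. gcd = 15 (last nonzero row F).
So gcd(450, 165) = 15, with Bézout identity −4·450 + 11·165 = 15. Containment (⊇): the Bézout identity exhibits 15 as an element of (450, 165), giving (15) ⊆ (450, 165). Containment (⊆): since 15 | 450 and 15 | 165 (450 = 15·30, 165 = 15·11), every Z-linear combination of 450 and 165 is divisible by 15, so (450, 165) ⊆ (15). Therefore (450, 165) = (15), d = 15.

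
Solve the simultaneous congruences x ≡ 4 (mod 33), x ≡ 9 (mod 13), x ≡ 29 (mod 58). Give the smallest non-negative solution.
x ≡ 7627 (mod 24882); the representative in [0, 24882) is 7627

The moduli 33, 13, 58 are pairwise coprime, so by the CRT there is a unique solution mod 33·13·58 = 24882.
Solve by successive substitution. Start with x ≡ 4 (mod 33).
  Combine with x ≡ 9 (mod 13): write x = 4 + 33·t and require 4 + 33·t ≡ 9 (mod 13), i.e. 33·t ≡ 9 − 4 ≡ 5 (mod 13). Since 33^(−1) ≡ 2 (mod 13) (33 ≡ 7 (mod 13)), t ≡ 2·5 ≡ 10 (mod 13). So x ≡ 4 + 33·10 = 334 (mod 429).
  Combine with x ≡ 29 (mod 58): write x = 334 + 429·t and require 334 + 429·t ≡ 29 (mod 58), i.e. 429·t ≡ 29 − 334 ≡ 43 (mod 58). Since 429^(−1) ≡ 53 (mod 58) (429 ≡ 23 (mod 58)), t ≡ 53·43 ≡ 17 (mod 58). So x ≡ 334 + 429·17 = 7627 (mod 24882).
Unique solution in [0, 24882): x = 7627.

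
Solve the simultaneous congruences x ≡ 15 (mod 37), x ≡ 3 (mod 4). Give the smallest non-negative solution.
x ≡ 15 (mod 148); the representative in [0, 148) is 15

The moduli 37, 4 are pairwise coprime, so by the CRT there is a unique solution mod 37·4 = 148.
Solve by successive substitution. Start with x ≡ 15 (mod 37).
  Combine with x ≡ 3 (mod 4): write x = 15 + 37·t and require 15 + 37·t ≡ 3 (mod 4), i.e. 37·t ≡ 3 − 15 ≡ 0 (mod 4). Since 37^(−1) ≡ 1 (mod 4) (37 ≡ 1 (mod 4)), t ≡ 1·0 ≡ 0 (mod 4). So x ≡ 15 + 37·0 = 15 (mod 148).
Unique solution in [0, 148): x = 15.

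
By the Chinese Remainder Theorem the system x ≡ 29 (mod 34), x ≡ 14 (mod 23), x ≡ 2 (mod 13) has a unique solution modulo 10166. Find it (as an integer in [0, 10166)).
x ≡ 3395 (mod 10166); the representative in [0, 10166) is 3395

The moduli 34, 23, 13 are pairwise coprime, so by the CRT there is a unique solution mod 34·23·13 = 10166.
Solve by successive substitution. Start with x ≡ 29 (mod 34).
  Combine with x ≡ 14 (mod 23): write x = 29 + 34·t and require 29 + 34·t ≡ 14 (mod 23), i.e. 34·t ≡ 14 − 29 ≡ 8 (mod 23). Since 34^(−1) ≡ 21 (mod 23) (34 ≡ 11 (mod 23)), t ≡ 21·8 ≡ 7 (mod 23). So x ≡ 29 + 34·7 = 267 (mod 782).
  Combine with x ≡ 2 (mod 13): write x = 267 + 782·t and require 267 + 782·t ≡ 2 (mod 13), i.e. 782·t ≡ 2 − 267 ≡ 8 (mod 13). Since 782^(−1) ≡ 7 (mod 13) (782 ≡ 2 (mod 13)), t ≡ 7·8 ≡ 4 (mod 13). So x ≡ 267 + 782·4 = 3395 (mod 10166).
Unique solution in [0, 10166): x = 3395.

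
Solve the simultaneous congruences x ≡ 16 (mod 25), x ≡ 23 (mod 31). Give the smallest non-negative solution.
x ≡ 116 (mod 775); the representative in [0, 775) is 116

The moduli 25, 31 are pairwise coprime, so by the CRT there is a unique solution mod 25·31 = 775.
Solve by successive substitution. Start with x ≡ 16 (mod 25).
  Combine with x ≡ 23 (mod 31): write x = 16 + 25·t and require 16 + 25·t ≡ 23 (mod 31), i.e. 25·t ≡ 23 − 16 ≡ 7 (mod 31). Since 25^(−1) ≡ 5 (mod 31), t ≡ 5·7 ≡ 4 (mod 31). So x ≡ 16 + 25·4 = 116 (mod 775).
Unique solution in [0, 775): x = 116.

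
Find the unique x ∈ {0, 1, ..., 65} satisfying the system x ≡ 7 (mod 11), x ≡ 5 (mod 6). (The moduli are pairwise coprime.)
The moduli 11, 6 are pairwise coprime, so by the CRT there is a unique solution mod 11·6 = 66.
Solve by successive substitution. Start with x ≡ 7 (mod 11).
  Combine with x ≡ 5 (mod 6): write x = 7 + 11·t and require 7 + 11·t ≡ 5 (mod 6), i.e. 11·t ≡ 5 − 7 ≡ 4 (mod 6). Since 11^(−1) ≡ 5 (mod 6) (11 ≡ 5 (mod 6)), t ≡ 5·4 ≡ 2 (mod 6). So x ≡ 7 + 11·2 = 29 (mod 66).
Unique solution in [0, 66): x = 29.

Final answer: x ≡ 29 (mod 66); the representative in [0, 66) is 29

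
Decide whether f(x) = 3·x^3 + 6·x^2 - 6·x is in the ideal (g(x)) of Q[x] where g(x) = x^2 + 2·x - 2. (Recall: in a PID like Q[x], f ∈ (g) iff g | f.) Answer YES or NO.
In Q[x] the ideal (g) consists of all multiples of g, so f ∈ (g) iff g | f, i.e. iff the remainder of f on division by g is 0. Divide f by g (g is monic, so eliminate the leading term of the running remainder at each step):
  leading term 3·x^3: subtract (3·x)·g(x) = 3·x^3 + 6·x^2 - 6·x, leaving 0
The remainder is 0, so f(x) = g(x) · h(x) with h(x) = 3·x. Hence g | f, i.e. f ∈ (g).

Final answer: YES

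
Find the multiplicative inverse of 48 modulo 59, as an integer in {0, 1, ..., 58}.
48^(−1) ≡ 16 (mod 59)

Apply the extended Euclidean algorithm to (59, 48), tracking rows (r, s, t) with s·59 + t·48 = r. Each division r_prev = q·r_cur + r_new produces the new row as (previous row) − q·(current row):
  row A: (59, 1, 0)   [1·59 + 0·48 = 59]
  row B: (48, 0, 1)   [0·59 + 1·48 = 48]
  59 = 1·48 + 11   → row C = row A − 1·row B = (11, 1, −1)   [check: 1·59 − 1·48 = 11]
  48 = 4·11 + 4   → row D = row B − 4·row C = (4, −4, 5)   [check: −4·59 + 5·48 = 4]
  11 = 2·4 + 3   → row E = row C − 2·row D = (3, 9, −11)   [check: 9·59 − 11·48 = 3]
  4 = 1·3 + 1   → row F = row D − 1·row E = (1, −13, 16)   [check: −13·59 + 16·48 = 1]
  3 = 3·1 + 0   → remainder 0, stop. gcd = 1 (last nonzero row F).
The gcd is 1, so 48 is invertible mod 59. The last nonzero row gives −13·59 + 16·48 = 1, so t = 16. So 48^(−1) ≡ 16 (mod 59). Verify: 48 · 16 = 768 ≡ 1 (mod 59). ✓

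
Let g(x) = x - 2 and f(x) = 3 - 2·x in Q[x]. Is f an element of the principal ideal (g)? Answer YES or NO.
NO

In Q[x] the ideal (g) consists of all multiples of g, so f ∈ (g) iff g | f, i.e. iff the remainder of f on division by g is 0. Divide f by g (g is monic, so eliminate the leading term of the running remainder at each step):
  leading term -2·x: subtract (-2)·g(x) = 4 - 2·x, leaving -1
The remainder r(x) = -1 ≠ 0 (and deg r < deg g), so g ∤ f, i.e. f ∉ (g).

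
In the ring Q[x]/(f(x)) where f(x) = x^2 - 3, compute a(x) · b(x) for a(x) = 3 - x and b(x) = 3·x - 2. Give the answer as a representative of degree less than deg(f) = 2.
First multiply in Q[x] without reducing: a · b = -3·x^2 + 11·x - 6. Now divide by f(x) = x^2 - 3, eliminating the leading term at each step:
  leading term -3·x^2: subtract (-3)·f(x) = 9 - 3·x^2, leaving 11·x - 15
The degree is now < 2, so this is the remainder. Hence a · b ≡ 11·x - 15 in Q[x]/(f).

Final answer: a · b ≡ 11·x - 15 (mod f(x))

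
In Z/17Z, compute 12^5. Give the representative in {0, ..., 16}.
3

Use repeated squaring. Binary(5) = 101. Walk through the bits of the exponent 5 left-to-right: at each bit after the leading one, square the running value, then multiply by 12 if the bit is 1 (always reducing mod 17):
  bit 1 = 1 (leading): start with 12.
  bit 2 = 0: square 12^2 = 144 ≡ 8 (mod 17).
  bit 3 = 1: square 8^2 = 64 ≡ 13; bit is 1, so multiply 13·12 = 156 ≡ 3 (mod 17).
Final value: 12^5 ≡ 3 (mod 17).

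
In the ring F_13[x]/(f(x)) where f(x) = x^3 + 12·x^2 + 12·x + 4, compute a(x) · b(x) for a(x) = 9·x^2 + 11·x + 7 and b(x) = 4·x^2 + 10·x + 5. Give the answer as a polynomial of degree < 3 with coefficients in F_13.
Multiply as integer polynomials: a · b = 36·x^4 + 134·x^3 + 183·x^2 + 125·x + 35. Reducing coefficients mod 13: a · b ≡ 10·x^4 + 4·x^3 + x^2 + 8·x + 9. Now divide by f(x) = x^3 + 12·x^2 + 12·x + 4 in F_13[x], eliminating the leading term at each step:
  leading term 10·x^4: subtract (10·x)·f(x) = 10·x^4 + 3·x^3 + 3·x^2 + x, leaving x^3 + 11·x^2 + 7·x + 9 (coefficients mod 13)
  leading term x^3: subtract (1)·f(x) = x^3 + 12·x^2 + 12·x + 4, leaving 12·x^2 + 8·x + 5 (coefficients mod 13)
The degree is now < 3, so this is the remainder. Hence a · b ≡ 12·x^2 + 8·x + 5 in F_13[x]/(f).

Final answer: a · b ≡ 12·x^2 + 8·x + 5 (mod f(x))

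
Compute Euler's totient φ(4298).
φ is multiplicative, with φ(p^e) = p^e − p^(e−1). Factorise 4298 = 2 · 7 · 307. Then
  φ(4298) = (2 − 1) · (7 − 1) · (307 − 1) = 1 · 6 · 306 = 1836.

Final answer: φ(4298) = 1836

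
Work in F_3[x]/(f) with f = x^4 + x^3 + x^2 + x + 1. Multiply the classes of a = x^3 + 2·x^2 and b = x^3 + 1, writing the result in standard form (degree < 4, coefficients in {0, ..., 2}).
Multiply as integer polynomials: a · b = x^6 + 2·x^5 + x^3 + 2·x^2. Reducing coefficients mod 3: a · b ≡ x^6 + 2·x^5 + x^3 + 2·x^2. Now divide by f(x) = x^4 + x^3 + x^2 + x + 1 in F_3[x], eliminating the leading term at each step:
  leading term x^6: subtract (x^2)·f(x) = x^6 + x^5 + x^4 + x^3 + x^2, leaving x^5 + 2·x^4 + x^2 (coefficients mod 3)
  leading term x^5: subtract (x)·f(x) = x^5 + x^4 + x^3 + x^2 + x, leaving x^4 + 2·x^3 + 2·x (coefficients mod 3)
  leading term x^4: subtract (1)·f(x) = x^4 + x^3 + x^2 + x + 1, leaving x^3 + 2·x^2 + x + 2 (coefficients mod 3)
The degree is now < 4, so this is the remainder. Hence a · b ≡ x^3 + 2·x^2 + x + 2 in F_3[x]/(f).

Final answer: a · b ≡ x^3 + 2·x^2 + x + 2 (mod f(x))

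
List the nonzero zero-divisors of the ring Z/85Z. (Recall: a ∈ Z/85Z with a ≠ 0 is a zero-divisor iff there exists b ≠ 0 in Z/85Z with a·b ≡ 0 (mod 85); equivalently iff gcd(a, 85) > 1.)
nonzero zero-divisors of Z/85Z = {5, 10, 15, 17, 20, 25, 30, 34, 35, 40, 45, 50, 51, 55, 60, 65, 68, 70, 75, 80}

An element a ∈ Z/85Z (with a ≠ 0) is a zero-divisor iff gcd(a, 85) > 1 (because a is a unit precisely when gcd(a, n) = 1, and in Z/nZ every nonzero, non-unit element is a zero-divisor). Scan a = 1, ..., 84 and keep those with gcd(a, 85) > 1:
  gcd(5, 85) = 5, gcd(10, 85) = 5, gcd(15, 85) = 5, gcd(17, 85) = 17, gcd(20, 85) = 5, gcd(25, 85) = 5, gcd(30, 85) = 5, gcd(34, 85) = 17, gcd(35, 85) = 5, gcd(40, 85) = 5, gcd(45, 85) = 5, gcd(50, 85) = 5, gcd(51, 85) = 17, gcd(55, 85) = 5, gcd(60, 85) = 5, gcd(65, 85) = 5, gcd(68, 85) = 17, gcd(70, 85) = 5, gcd(75, 85) = 5, gcd(80, 85) = 5.
All other a ∈ {1, ..., 84} have gcd(a, 85) = 1 and are units. So the nonzero zero-divisors are exactly the 20 values of a appearing in this scan.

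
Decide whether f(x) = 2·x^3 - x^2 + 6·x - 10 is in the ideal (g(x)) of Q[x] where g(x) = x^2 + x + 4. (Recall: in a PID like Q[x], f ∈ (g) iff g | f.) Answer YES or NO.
In Q[x] the ideal (g) consists of all multiples of g, so f ∈ (g) iff g | f, i.e. iff the remainder of f on division by g is 0. Divide f by g (g is monic, so eliminate the leading term of the running remainder at each step):
  leading term 2·x^3: subtract (2·x)·g(x) = 2·x^3 + 2·x^2 + 8·x, leaving -3·x^2 - 2·x - 10
  leading term -3·x^2: subtract (-3)·g(x) = -3·x^2 - 3·x - 12, leaving x + 2
The remainder r(x) = x + 2 ≠ 0 (and deg r < deg g), so g ∤ f, i.e. f ∉ (g).

Final answer: NO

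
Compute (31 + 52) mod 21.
20

Reduce the summands first: 31 ≡ 10, 52 ≡ 10 (mod 21), so 31 + 52 ≡ 10 + 10 (mod 21). 10 + 10 = 20; 20 = 0·21 + 20, so (31 + 52) mod 21 = 20.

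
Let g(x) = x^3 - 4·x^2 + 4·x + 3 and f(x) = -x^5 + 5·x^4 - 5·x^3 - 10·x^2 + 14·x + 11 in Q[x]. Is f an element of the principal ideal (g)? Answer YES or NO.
NO

In Q[x] the ideal (g) consists of all multiples of g, so f ∈ (g) iff g | f, i.e. iff the remainder of f on division by g is 0. Divide f by g (g is monic, so eliminate the leading term of the running remainder at each step):
  leading term -x^5: subtract (-x^2)·g(x) = -x^5 + 4·x^4 - 4·x^3 - 3·x^2, leaving x^4 - x^3 - 7·x^2 + 14·x + 11
  leading term x^4: subtract (x)·g(x) = x^4 - 4·x^3 + 4·x^2 + 3·x, leaving 3·x^3 - 11·x^2 + 11·x + 11
  leading term 3·x^3: subtract (3)·g(x) = 3·x^3 - 12·x^2 + 12·x + 9, leaving x^2 - x + 2
The remainder r(x) = x^2 - x + 2 ≠ 0 (and deg r < deg g), so g ∤ f, i.e. f ∉ (g).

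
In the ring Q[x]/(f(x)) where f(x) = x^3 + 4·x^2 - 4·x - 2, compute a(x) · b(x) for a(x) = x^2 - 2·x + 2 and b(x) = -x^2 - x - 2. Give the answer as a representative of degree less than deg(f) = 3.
First multiply in Q[x] without reducing: a · b = -x^4 + x^3 - 2·x^2 + 2·x - 4. Now divide by f(x) = x^3 + 4·x^2 - 4·x - 2, eliminating the leading term at each step:
  leading term -x^4: subtract (-x)·f(x) = -x^4 - 4·x^3 + 4·x^2 + 2·x, leaving 5·x^3 - 6·x^2 - 4
  leading term 5·x^3: subtract (5)·f(x) = 5·x^3 + 20·x^2 - 20·x - 10, leaving -26·x^2 + 20·x + 6
The degree is now < 3, so this is the remainder. Hence a · b ≡ -26·x^2 + 20·x + 6 in Q[x]/(f).

Final answer: a · b ≡ -26·x^2 + 20·x + 6 (mod f(x))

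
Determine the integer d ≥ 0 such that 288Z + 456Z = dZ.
(288, 456) = (24); d = 24

In the PID Z, (a, b) is generated by gcd(a, b). Compute gcd(456, 288) with the extended Euclidean algorithm, tracking rows (r, s, t) with s·456 + t·288 = r:
  row A: (456, 1, 0)   [1·456 + 0·288 = 456]
  row B: (288, 0, 1)   [0·456 + 1·288 = 288]
  456 = 1·288 + 168   → row C = row A − 1·row B = (168, 1, −1)   [check: 1·456 − 1·288 = 168]
  288 = 1·168 + 120   → row D = row B − 1·row C = (120, −1, 2)   [check: −1·456 + 2·288 = 120]
  168 = 1·120 + 48   → row E = row C − 1·row D = (48, 2, −3)   [check: 2·456 − 3·288 = 48]
  120 = 2·48 + 24   → row F = row D − 2·row E = (24, −5, 8)   [check: −5·456 + 8·288 = 24]
  48 = 2·24 + 0   → remainder 0, stop. gcd = 24 (last nonzero row F).
So gcd(288, 456) = 24, with Bézout identity −5·456 + 8·288 = 24. Containment (⊇): the Bézout identity exhibits 24 as an element of (288, 456), giving (24) ⊆ (288, 456). Containment (⊆): since 24 | 288 and 24 | 456 (288 = 24·12, 456 = 24·19), every Z-linear combination of 288 and 456 is divisible by 24, so (288, 456) ⊆ (24). Therefore (288, 456) = (24), d = 24.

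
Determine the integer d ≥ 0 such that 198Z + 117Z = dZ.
In the PID Z, (a, b) is generated by gcd(a, b). Compute gcd(198, 117) with the extended Euclidean algorithm, tracking rows (r, s, t) with s·198 + t·117 = r:
  row A: (198, 1, 0)   [1·198 + 0·117 = 198]
  row B: (117, 0, 1)   [0·198 + 1·117 = 117]
  198 = 1·117 + 81   → row C = row A − 1·row B = (81, 1, −1)   [check: 1·198 − 1·117 = 81]
  117 = 1·81 + 36   → row D = row B − 1·row C = (36, −1, 2)   [check: −1·198 + 2·117 = 36]
  81 = 2·36 + 9   → row E = row C − 2·row D = (9, 3, −5)   [check: 3·198 − 5·117 = 9]
  36 = 4·9 + 0   → remainder 0, stop. gcd = 9 (last nonzero row E).
So gcd(198, 117) = 9, with Bézout identity 3·198 − 5·117 = 9. Containment (⊇): the Bézout identity exhibits 9 as an element of (198, 117), giving (9) ⊆ (198, 117). Containment (⊆): since 9 | 198 and 9 | 117 (198 = 9·22, 117 = 9·13), every Z-linear combination of 198 and 117 is divisible by 9, so (198, 117) ⊆ (9). Therefore (198, 117) = (9), d = 9.

Final answer: (198, 117) = (9); d = 9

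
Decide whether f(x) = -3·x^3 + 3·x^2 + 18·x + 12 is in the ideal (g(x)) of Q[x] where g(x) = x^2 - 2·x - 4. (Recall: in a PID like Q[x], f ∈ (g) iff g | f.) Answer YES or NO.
In Q[x] the ideal (g) consists of all multiples of g, so f ∈ (g) iff g | f, i.e. iff the remainder of f on division by g is 0. Divide f by g (g is monic, so eliminate the leading term of the running remainder at each step):
  leading term -3·x^3: subtract (-3·x)·g(x) = -3·x^3 + 6·x^2 + 12·x, leaving -3·x^2 + 6·x + 12
  leading term -3·x^2: subtract (-3)·g(x) = -3·x^2 + 6·x + 12, leaving 0
The remainder is 0, so f(x) = g(x) · h(x) with h(x) = -3·x - 3. Hence g | f, i.e. f ∈ (g).

Final answer: YES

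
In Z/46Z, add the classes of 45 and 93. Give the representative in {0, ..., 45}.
0

Reduce the summands first: 93 ≡ 1 (mod 46), so 45 + 93 ≡ 45 + 1 (mod 46). 45 + 1 = 46; 46 = 1·46 + 0, so (45 + 93) mod 46 = 0.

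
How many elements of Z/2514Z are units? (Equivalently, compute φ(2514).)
An element a ∈ Z/2514Z is a unit iff gcd(a, 2514) = 1, so the number of units is φ(2514). φ is multiplicative, with φ(p^e) = p^e − p^(e−1). Factorise 2514 = 2 · 3 · 419. Then
  φ(2514) = (2 − 1) · (3 − 1) · (419 − 1) = 1 · 2 · 418 = 836.

Final answer: Z/2514Z has φ(2514) = 836 units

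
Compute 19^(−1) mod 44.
19^(−1) ≡ 7 (mod 44)

Apply the extended Euclidean algorithm to (44, 19), tracking rows (r, s, t) with s·44 + t·19 = r. Each division r_prev = q·r_cur + r_new produces the new row as (previous row) − q·(current row):
  row A: (44, 1, 0)   [1·44 + 0·19 = 44]
  row B: (19, 0, 1)   [0·44 + 1·19 = 19]
  44 = 2·19 + 6   → row C = row A − 2·row B = (6, 1, −2)   [check: 1·44 − 2·19 = 6]
  19 = 3·6 + 1   → row D = row B − 3·row C = (1, −3, 7)   [check: −3·44 + 7·19 = 1]
  6 = 6·1 + 0   → remainder 0, stop. gcd = 1 (last nonzero row D).
The gcd is 1, so 19 is invertible mod 44. The last nonzero row gives −3·44 + 7·19 = 1, so t = 7. So 19^(−1) ≡ 7 (mod 44). Verify: 19 · 7 = 133 ≡ 1 (mod 44). ✓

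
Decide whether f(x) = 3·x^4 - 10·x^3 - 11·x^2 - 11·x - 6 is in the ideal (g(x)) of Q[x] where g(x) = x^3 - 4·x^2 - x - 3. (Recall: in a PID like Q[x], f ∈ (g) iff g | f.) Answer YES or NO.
In Q[x] the ideal (g) consists of all multiples of g, so f ∈ (g) iff g | f, i.e. iff the remainder of f on division by g is 0. Divide f by g (g is monic, so eliminate the leading term of the running remainder at each step):
  leading term 3·x^4: subtract (3·x)·g(x) = 3·x^4 - 12·x^3 - 3·x^2 - 9·x, leaving 2·x^3 - 8·x^2 - 2·x - 6
  leading term 2·x^3: subtract (2)·g(x) = 2·x^3 - 8·x^2 - 2·x - 6, leaving 0
The remainder is 0, so f(x) = g(x) · h(x) with h(x) = 3·x + 2. Hence g | f, i.e. f ∈ (g).

Final answer: YES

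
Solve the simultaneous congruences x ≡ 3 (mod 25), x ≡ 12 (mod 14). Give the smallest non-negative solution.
x ≡ 278 (mod 350); the representative in [0, 350) is 278

The moduli 25, 14 are pairwise coprime, so by the CRT there is a unique solution mod 25·14 = 350.
Solve by successive substitution. Start with x ≡ 3 (mod 25).
  Combine with x ≡ 12 (mod 14): write x = 3 + 25·t and require 3 + 25·t ≡ 12 (mod 14), i.e. 25·t ≡ 12 − 3 ≡ 9 (mod 14). Since 25^(−1) ≡ 9 (mod 14) (25 ≡ 11 (mod 14)), t ≡ 9·9 ≡ 11 (mod 14). So x ≡ 3 + 25·11 = 278 (mod 350).
Unique solution in [0, 350): x = 278.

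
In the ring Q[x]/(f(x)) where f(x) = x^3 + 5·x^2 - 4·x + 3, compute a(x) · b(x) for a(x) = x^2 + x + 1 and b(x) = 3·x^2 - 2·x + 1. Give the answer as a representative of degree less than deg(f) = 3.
First multiply in Q[x] without reducing: a · b = 3·x^4 + x^3 + 2·x^2 - x + 1. Now divide by f(x) = x^3 + 5·x^2 - 4·x + 3, eliminating the leading term at each step:
  leading term 3·x^4: subtract (3·x)·f(x) = 3·x^4 + 15·x^3 - 12·x^2 + 9·x, leaving -14·x^3 + 14·x^2 - 10·x + 1
  leading term -14·x^3: subtract (-14)·f(x) = -14·x^3 - 70·x^2 + 56·x - 42, leaving 84·x^2 - 66·x + 43
The degree is now < 3, so this is the remainder. Hence a · b ≡ 84·x^2 - 66·x + 43 in Q[x]/(f).

Final answer: a · b ≡ 84·x^2 - 66·x + 43 (mod f(x))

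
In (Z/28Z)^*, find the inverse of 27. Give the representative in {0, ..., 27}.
27^(−1) ≡ 27 (mod 28)

Apply the extended Euclidean algorithm to (28, 27), tracking rows (r, s, t) with s·28 + t·27 = r. Each division r_prev = q·r_cur + r_new produces the new row as (previous row) − q·(current row):
  row A: (28, 1, 0)   [1·28 + 0·27 = 28]
  row B: (27, 0, 1)   [0·28 + 1·27 = 27]
  28 = 1·27 + 1   → row C = row A − 1·row B = (1, 1, −1)   [check: 1·28 − 1·27 = 1]
  27 = 27·1 + 0   → remainder 0, stop. gcd = 1 (last nonzero row C).
The gcd is 1, so 27 is invertible mod 28. The last nonzero row gives 1·28 − 1·27 = 1, so t = −1. So 27^(−1) ≡ −1 ≡ 27 (mod 28). Verify: 27 · 27 = 729 ≡ 1 (mod 28). ✓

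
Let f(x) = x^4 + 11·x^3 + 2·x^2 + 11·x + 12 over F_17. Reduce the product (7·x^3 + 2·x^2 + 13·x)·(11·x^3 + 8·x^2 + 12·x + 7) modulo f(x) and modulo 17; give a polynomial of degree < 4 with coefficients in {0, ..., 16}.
Multiply as integer polynomials: a · b = 77·x^6 + 78·x^5 + 243·x^4 + 177·x^3 + 170·x^2 + 91·x. Reducing coefficients mod 17: a · b ≡ 9·x^6 + 10·x^5 + 5·x^4 + 7·x^3 + 6·x. Now divide by f(x) = x^4 + 11·x^3 + 2·x^2 + 11·x + 12 in F_17[x], eliminating the leading term at each step:
  leading term 9·x^6: subtract (9·x^2)·f(x) = 9·x^6 + 14·x^5 + x^4 + 14·x^3 + 6·x^2, leaving 13·x^5 + 4·x^4 + 10·x^3 + 11·x^2 + 6·x (coefficients mod 17)
  leading term 13·x^5: subtract (13·x)·f(x) = 13·x^5 + 7·x^4 + 9·x^3 + 7·x^2 + 3·x, leaving 14·x^4 + x^3 + 4·x^2 + 3·x (coefficients mod 17)
  leading term 14·x^4: subtract (14)·f(x) = 14·x^4 + x^3 + 11·x^2 + x + 15, leaving 10·x^2 + 2·x + 2 (coefficients mod 17)
The degree is now < 4, so this is the remainder. Hence a · b ≡ 10·x^2 + 2·x + 2 in F_17[x]/(f).

Final answer: a · b ≡ 10·x^2 + 2·x + 2 (mod f(x))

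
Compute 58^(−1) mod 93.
Apply the extended Euclidean algorithm to (93, 58), tracking rows (r, s, t) with s·93 + t·58 = r. Each division r_prev = q·r_cur + r_new produces the new row as (previous row) − q·(current row):
  row A: (93, 1, 0)   [1·93 + 0·58 = 93]
  row B: (58, 0, 1)   [0·93 + 1·58 = 58]
  93 = 1·58 + 35   → row C = row A − 1·row B = (35, 1, −1)   [check: 1·93 − 1·58 = 35]
  58 = 1·35 + 23   → row D = row B − 1·row C = (23, −1, 2)   [check: −1·93 + 2·58 = 23]
  35 = 1·23 + 12   → row E = row C − 1·row D = (12, 2, −3)   [check: 2·93 − 3·58 = 12]
  23 = 1·12 + 11   → row F = row D − 1·row E = (11, −3, 5)   [check: −3·93 + 5·58 = 11]
  12 = 1·11 + 1   → row G = row E − 1·row F = (1, 5, −8)   [check: 5·93 − 8·58 = 1]
  11 = 11·1 + 0   → remainder 0, stop. gcd = 1 (last nonzero row G).
The gcd is 1, so 58 is invertible mod 93. The last nonzero row gives 5·93 − 8·58 = 1, so t = −8. So 58^(−1) ≡ −8 ≡ 85 (mod 93). Verify: 58 · 85 = 4930 ≡ 1 (mod 93). ✓

Final answer: 58^(−1) ≡ 85 (mod 93)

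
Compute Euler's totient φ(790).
φ is multiplicative, with φ(p^e) = p^e − p^(e−1). Factorise 790 = 2 · 5 · 79. Then
  φ(790) = (2 − 1) · (5 − 1) · (79 − 1) = 1 · 4 · 78 = 312.

Final answer: φ(790) = 312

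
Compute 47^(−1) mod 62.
Apply the extended Euclidean algorithm to (62, 47), tracking rows (r, s, t) with s·62 + t·47 = r. Each division r_prev = q·r_cur + r_new produces the new row as (previous row) − q·(current row):
  row A: (62, 1, 0)   [1·62 + 0·47 = 62]
  row B: (47, 0, 1)   [0·62 + 1·47 = 47]
  62 = 1·47 + 15   → row C = row A − 1·row B = (15, 1, −1)   [check: 1·62 − 1·47 = 15]
  47 = 3·15 + 2   → row D = row B − 3·row C = (2, −3, 4)   [check: −3·62 + 4·47 = 2]
  15 = 7·2 + 1   → row E = row C − 7·row D = (1, 22, −29)   [check: 22·62 − 29·47 = 1]
  2 = 2·1 + 0   → remainder 0, stop. gcd = 1 (last nonzero row E).
The gcd is 1, so 47 is invertible mod 62. The last nonzero row gives 22·62 − 29·47 = 1, so t = −29. So 47^(−1) ≡ −29 ≡ 33 (mod 62). Verify: 47 · 33 = 1551 ≡ 1 (mod 62). ✓

Final answer: 47^(−1) ≡ 33 (mod 62)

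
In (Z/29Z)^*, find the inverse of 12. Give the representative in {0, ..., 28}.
Apply the extended Euclidean algorithm to (29, 12), tracking rows (r, s, t) with s·29 + t·12 = r. Each division r_prev = q·r_cur + r_new produces the new row as (previous row) − q·(current row):
  row A: (29, 1, 0)   [1·29 + 0·12 = 29]
  row B: (12, 0, 1)   [0·29 + 1·12 = 12]
  29 = 2·12 + 5   → row C = row A − 2·row B = (5, 1, −2)   [check: 1·29 − 2·12 = 5]
  12 = 2·5 + 2   → row D = row B − 2·row C = (2, −2, 5)   [check: −2·29 + 5·12 = 2]
  5 = 2·2 + 1   → row E = row C − 2·row D = (1, 5, −12)   [check: 5·29 − 12·12 = 1]
  2 = 2·1 + 0   → remainder 0, stop. gcd = 1 (last nonzero row E).
The gcd is 1, so 12 is invertible mod 29. The last nonzero row gives 5·29 − 12·12 = 1, so t = −12. So 12^(−1) ≡ −12 ≡ 17 (mod 29). Verify: 12 · 17 = 204 ≡ 1 (mod 29). ✓

Final answer: 12^(−1) ≡ 17 (mod 29)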